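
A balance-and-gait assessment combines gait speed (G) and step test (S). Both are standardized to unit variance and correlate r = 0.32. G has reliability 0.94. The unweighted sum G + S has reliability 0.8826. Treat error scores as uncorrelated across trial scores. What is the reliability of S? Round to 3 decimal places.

0.750

Var(G+S) = 2 + 2·0.32 = 2.640.
True-score variance = ρ_G + ρ_S + 2·0.32, so 0.8826 = (0.94 + ρ_S + 0.64) / 2.640.
ρ_S = 0.8826·2.640 − 0.94 − 0.64 = 0.750.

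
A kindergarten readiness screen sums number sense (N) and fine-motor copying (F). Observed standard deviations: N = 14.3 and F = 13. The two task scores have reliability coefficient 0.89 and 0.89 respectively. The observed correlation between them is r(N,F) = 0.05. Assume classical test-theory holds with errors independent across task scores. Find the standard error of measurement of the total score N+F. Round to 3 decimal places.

6.410

Var(total) = 373.49 + 18.59 = 392.08.
True-score variance = 332.406 + 18.59 = 350.996, so reliability = 0.8952.
Error variance = 392.08 − 350.996 = 41.0839; SEM = √41.0839 = 6.410.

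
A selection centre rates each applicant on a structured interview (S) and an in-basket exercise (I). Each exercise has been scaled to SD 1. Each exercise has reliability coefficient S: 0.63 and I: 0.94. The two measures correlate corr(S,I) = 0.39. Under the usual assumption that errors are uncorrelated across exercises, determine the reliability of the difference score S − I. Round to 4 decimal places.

0.6475

Var(S−I) = 1 + 1 − 2·0.39 = 2 − 0.78 = 1.22.
With uncorrelated errors the cross-covariances are all true-score covariance, so they carry over unchanged; only the diagonal terms shrink to ρᵢσᵢ².
True-score variance = [0.63 + 0.94] − 0.78 = 1.57 − 0.78 = 0.79.
Reliability = 0.79 / 1.22 = 0.6475.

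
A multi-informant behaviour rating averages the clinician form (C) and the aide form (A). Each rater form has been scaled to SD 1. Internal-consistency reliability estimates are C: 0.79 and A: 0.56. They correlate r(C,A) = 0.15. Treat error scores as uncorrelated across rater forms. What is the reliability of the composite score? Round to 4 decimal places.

Var(C+A) = 2 + 2·[0.15] = 2 + 0.3 = 2.3.
Under uncorrelated errors the observed covariances equal the true-score covariances, so only the own-variance terms attenuate.
True-score variance = [0.79 + 0.56] + 0.3 = 1.35 + 0.3 = 1.65.
Reliability = 1.65 / 2.3 = 0.7174.

0.7174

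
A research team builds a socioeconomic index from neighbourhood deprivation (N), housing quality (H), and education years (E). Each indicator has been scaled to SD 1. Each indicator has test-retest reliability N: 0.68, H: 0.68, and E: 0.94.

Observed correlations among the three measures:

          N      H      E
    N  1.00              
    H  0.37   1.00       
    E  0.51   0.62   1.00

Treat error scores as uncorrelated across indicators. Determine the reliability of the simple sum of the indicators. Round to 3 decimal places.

0.883

Var(N+H+E) = 3 + 2·[0.37 + 0.51 + 0.62] = 3 + 3 = 6.
Under uncorrelated errors the observed covariances equal the true-score covariances, so only the own-variance terms attenuate.
True-score variance = [0.68 + 0.68 + 0.94] + 3 = 2.3 + 3 = 5.3.
Reliability = 5.3 / 6 = 0.883.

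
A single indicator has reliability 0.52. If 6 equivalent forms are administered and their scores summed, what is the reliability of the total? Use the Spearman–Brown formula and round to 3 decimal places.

0.867

ρ_k = kρ / (1 + (k−1)ρ) = 6·0.52 / (1 + 5·0.52) = 3.120 / 3.600 = 0.867.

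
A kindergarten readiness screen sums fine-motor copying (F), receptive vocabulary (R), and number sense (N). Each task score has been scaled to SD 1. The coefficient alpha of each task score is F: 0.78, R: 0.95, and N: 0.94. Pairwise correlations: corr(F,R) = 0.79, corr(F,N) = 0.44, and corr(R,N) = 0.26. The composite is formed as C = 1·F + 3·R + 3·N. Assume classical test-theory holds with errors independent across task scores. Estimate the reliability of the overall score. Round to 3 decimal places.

Var(C) = 1 + 3² + 3² + 2·[3·0.79 + 3·0.44 + 9·0.26] = 19 + 12.06 = 31.06.
Under uncorrelated errors the observed covariances equal the true-score covariances, so only the own-variance terms attenuate.
True-score variance = [0.78 + 3²·0.95 + 3²·0.94] + 12.06 = 17.79 + 12.06 = 29.85.
Reliability = 29.85 / 31.06 = 0.961.

0.961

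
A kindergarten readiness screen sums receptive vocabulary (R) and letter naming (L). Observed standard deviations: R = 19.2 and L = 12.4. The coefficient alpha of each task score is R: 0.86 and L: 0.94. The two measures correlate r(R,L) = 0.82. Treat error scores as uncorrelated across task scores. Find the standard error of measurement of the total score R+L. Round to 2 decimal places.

Var(total) = 522.4 + 390.451 = 912.851.
True-score variance = 461.565 + 390.451 = 852.016, so reliability = 0.9334.
Error variance = 912.851 − 852.016 = 60.8352; SEM = √60.8352 = 7.80.

7.80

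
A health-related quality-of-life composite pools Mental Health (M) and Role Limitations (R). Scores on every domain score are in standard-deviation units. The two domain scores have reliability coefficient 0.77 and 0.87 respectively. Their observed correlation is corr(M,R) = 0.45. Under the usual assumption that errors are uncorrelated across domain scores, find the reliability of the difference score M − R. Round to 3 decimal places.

Var(M−R) = 1 + 1 − 2·0.45 = 2 − 0.9 = 1.1.
Because errors are independent across components, Cov(Tᵢ,Tⱼ) = Cov(Xᵢ,Xⱼ); the off-diagonal part of the true-score variance is the same as above.
True-score variance = [0.77 + 0.87] − 0.9 = 1.64 − 0.9 = 0.74.
Reliability = 0.74 / 1.1 = 0.673.

0.673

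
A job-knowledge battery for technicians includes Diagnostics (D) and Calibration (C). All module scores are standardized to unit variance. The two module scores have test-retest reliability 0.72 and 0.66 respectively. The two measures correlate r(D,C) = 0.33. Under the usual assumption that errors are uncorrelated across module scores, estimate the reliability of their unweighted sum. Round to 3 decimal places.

0.767

Var(D+C) = 2 + 2·[0.33] = 2 + 0.66 = 2.66.
With uncorrelated errors the cross-covariances are all true-score covariance, so they carry over unchanged; only the diagonal terms shrink to ρᵢσᵢ².
True-score variance = [0.72 + 0.66] + 0.66 = 1.38 + 0.66 = 2.04.
Reliability = 2.04 / 2.66 = 0.767.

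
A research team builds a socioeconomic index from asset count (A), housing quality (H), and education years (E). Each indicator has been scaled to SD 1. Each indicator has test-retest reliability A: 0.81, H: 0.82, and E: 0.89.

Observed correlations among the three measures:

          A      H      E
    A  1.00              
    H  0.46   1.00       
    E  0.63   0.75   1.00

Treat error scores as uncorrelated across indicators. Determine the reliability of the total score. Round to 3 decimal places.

0.928

Var(A+H+E) = 3 + 2·[0.46 + 0.63 + 0.75] = 3 + 3.68 = 6.68.
Under uncorrelated errors the observed covariances equal the true-score covariances, so only the own-variance terms attenuate.
True-score variance = [0.81 + 0.82 + 0.89] + 3.68 = 2.52 + 3.68 = 6.2.
Reliability = 6.2 / 6.68 = 0.928.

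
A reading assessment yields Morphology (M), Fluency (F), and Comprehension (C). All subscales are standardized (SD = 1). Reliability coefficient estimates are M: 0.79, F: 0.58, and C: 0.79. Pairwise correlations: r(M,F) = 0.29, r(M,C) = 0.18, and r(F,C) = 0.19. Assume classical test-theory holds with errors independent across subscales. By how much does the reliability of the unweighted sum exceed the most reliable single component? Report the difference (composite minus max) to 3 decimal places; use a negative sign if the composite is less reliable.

Var(sum) = 3 + 1.32 = 4.32; true-score variance = 2.16 + 1.32 = 3.48; composite reliability = 0.8056.
Max component reliability = 0.7900.
Difference = 0.8056 − 0.7900 = 0.016.

0.016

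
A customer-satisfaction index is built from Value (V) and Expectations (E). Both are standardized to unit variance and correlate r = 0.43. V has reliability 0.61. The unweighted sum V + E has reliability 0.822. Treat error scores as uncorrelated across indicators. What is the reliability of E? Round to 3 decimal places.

0.881

Var(V+E) = 2 + 2·0.43 = 2.860.
True-score variance = ρ_V + ρ_E + 2·0.43, so 0.822 = (0.61 + ρ_E + 0.86) / 2.860.
ρ_E = 0.822·2.860 − 0.61 − 0.86 = 0.881.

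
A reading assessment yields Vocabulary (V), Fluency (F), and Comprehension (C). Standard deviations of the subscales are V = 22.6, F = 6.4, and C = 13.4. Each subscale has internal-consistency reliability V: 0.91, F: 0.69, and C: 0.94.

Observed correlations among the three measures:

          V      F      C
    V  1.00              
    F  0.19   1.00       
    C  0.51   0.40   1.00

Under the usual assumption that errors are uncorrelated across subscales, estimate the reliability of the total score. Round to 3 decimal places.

Var(V+F+C) = 22.6² + 6.4² + 13.4² + 2·[22.6·6.4·0.19 + 22.6·13.4·0.51 + 6.4·13.4·0.40] = 731.28 + 432.468 = 1163.75.
Under uncorrelated errors the observed covariances equal the true-score covariances, so only the own-variance terms attenuate.
True-score variance = [22.6²·0.91 + 6.4²·0.69 + 13.4²·0.94] + 432.468 = 661.84 + 432.468 = 1094.31.
Reliability = 1094.31 / 1163.75 = 0.940.

0.940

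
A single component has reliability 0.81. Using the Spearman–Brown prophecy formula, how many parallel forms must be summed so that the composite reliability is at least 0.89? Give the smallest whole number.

k ≥ ρ*(1−ρ₁)/(ρ₁(1−ρ*)) = 0.89·0.19 / (0.81·0.11) = 1.898.
Smallest integer k = 2.

2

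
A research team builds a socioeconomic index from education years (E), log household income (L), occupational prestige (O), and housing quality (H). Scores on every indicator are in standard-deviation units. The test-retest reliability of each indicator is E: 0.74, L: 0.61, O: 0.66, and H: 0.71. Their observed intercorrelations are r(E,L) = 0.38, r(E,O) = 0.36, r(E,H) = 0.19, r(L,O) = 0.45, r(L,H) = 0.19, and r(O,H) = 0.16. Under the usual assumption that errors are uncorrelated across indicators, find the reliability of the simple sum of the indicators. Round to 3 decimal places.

0.828

Var(E+L+O+H) = 4 + 2·[0.38 + 0.36 + 0.19 + 0.45 + 0.19 + 0.16] = 4 + 3.46 = 7.46.
With uncorrelated errors the cross-covariances are all true-score covariance, so they carry over unchanged; only the diagonal terms shrink to ρᵢσᵢ².
True-score variance = [0.74 + 0.61 + 0.66 + 0.71] + 3.46 = 2.72 + 3.46 = 6.18.
Reliability = 6.18 / 7.46 = 0.828.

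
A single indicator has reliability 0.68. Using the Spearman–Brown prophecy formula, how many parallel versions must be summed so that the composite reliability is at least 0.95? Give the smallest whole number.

k ≥ ρ*(1−ρ₁)/(ρ₁(1−ρ*)) = 0.95·0.32 / (0.68·0.05) = 8.941.
Smallest integer k = 9.

9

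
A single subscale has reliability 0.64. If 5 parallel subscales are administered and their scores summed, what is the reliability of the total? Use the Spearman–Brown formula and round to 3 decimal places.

ρ_k = kρ / (1 + (k−1)ρ) = 5·0.64 / (1 + 4·0.64) = 3.200 / 3.560 = 0.899.

0.899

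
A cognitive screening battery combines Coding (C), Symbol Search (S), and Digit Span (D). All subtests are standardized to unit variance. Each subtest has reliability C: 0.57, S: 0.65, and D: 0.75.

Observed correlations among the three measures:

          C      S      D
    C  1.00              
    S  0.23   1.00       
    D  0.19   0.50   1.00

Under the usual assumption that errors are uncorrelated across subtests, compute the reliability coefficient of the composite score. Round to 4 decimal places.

0.7872

Var(C+S+D) = 3 + 2·[0.23 + 0.19 + 0.50] = 3 + 1.84 = 4.84.
Because errors are independent across components, Cov(Tᵢ,Tⱼ) = Cov(Xᵢ,Xⱼ); the off-diagonal part of the true-score variance is the same as above.
True-score variance = [0.57 + 0.65 + 0.75] + 1.84 = 1.97 + 1.84 = 3.81.
Reliability = 3.81 / 4.84 = 0.7872.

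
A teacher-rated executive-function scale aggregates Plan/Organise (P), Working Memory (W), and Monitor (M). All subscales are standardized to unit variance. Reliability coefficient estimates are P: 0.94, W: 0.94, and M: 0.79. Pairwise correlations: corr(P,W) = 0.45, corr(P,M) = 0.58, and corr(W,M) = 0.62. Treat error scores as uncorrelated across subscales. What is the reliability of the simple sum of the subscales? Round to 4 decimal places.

0.9476

Var(P+W+M) = 3 + 2·[0.45 + 0.58 + 0.62] = 3 + 3.3 = 6.3.
Because errors are independent across components, Cov(Tᵢ,Tⱼ) = Cov(Xᵢ,Xⱼ); the off-diagonal part of the true-score variance is the same as above.
True-score variance = [0.94 + 0.94 + 0.79] + 3.3 = 2.67 + 3.3 = 5.97.
Reliability = 5.97 / 6.3 = 0.9476.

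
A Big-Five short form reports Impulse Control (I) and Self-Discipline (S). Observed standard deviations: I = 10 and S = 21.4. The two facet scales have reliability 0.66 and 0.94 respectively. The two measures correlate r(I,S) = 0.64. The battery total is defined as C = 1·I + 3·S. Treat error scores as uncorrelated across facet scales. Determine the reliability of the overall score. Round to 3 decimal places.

Var(C) = 10² + 3²·21.4² + 2·[3·10·21.4·0.64] = 4221.64 + 821.76 = 5043.4.
Because errors are independent across components, Cov(Tᵢ,Tⱼ) = Cov(Xᵢ,Xⱼ); the off-diagonal part of the true-score variance is the same as above.
True-score variance = [10²·0.66 + 3²·21.4²·0.94] + 821.76 = 3940.34 + 821.76 = 4762.1.
Reliability = 4762.1 / 5043.4 = 0.944.

0.944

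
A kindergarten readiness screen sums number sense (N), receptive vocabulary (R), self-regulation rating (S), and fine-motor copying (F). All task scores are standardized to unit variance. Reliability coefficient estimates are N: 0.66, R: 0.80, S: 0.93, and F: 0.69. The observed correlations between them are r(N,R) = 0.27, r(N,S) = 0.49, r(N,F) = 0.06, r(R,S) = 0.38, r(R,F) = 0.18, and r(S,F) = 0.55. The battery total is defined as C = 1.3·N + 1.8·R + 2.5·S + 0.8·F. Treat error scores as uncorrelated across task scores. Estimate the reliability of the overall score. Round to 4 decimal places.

0.9175

Var(C) = 1.3² + 1.8² + 2.5² + 0.8² + 2·[2.34·0.27 + 3.25·0.49 + 1.04·0.06 + 4.5·0.38 + 1.44·0.18 + 2·0.55] = 11.82 + 10.7118 = 22.5318.
Under uncorrelated errors the observed covariances equal the true-score covariances, so only the own-variance terms attenuate.
True-score variance = [1.3²·0.66 + 1.8²·0.80 + 2.5²·0.93 + 0.8²·0.69] + 10.7118 = 9.9615 + 10.7118 = 20.6733.
Reliability = 20.6733 / 22.5318 = 0.9175.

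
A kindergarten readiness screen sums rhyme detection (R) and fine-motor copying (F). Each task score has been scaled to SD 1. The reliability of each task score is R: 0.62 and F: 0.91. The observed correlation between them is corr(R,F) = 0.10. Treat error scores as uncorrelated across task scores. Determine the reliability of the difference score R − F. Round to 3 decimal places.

0.739

Var(R−F) = 1 + 1 − 2·0.10 = 2 − 0.2 = 1.8.
With uncorrelated errors the cross-covariances are all true-score covariance, so they carry over unchanged; only the diagonal terms shrink to ρᵢσᵢ².
True-score variance = [0.62 + 0.91] − 0.2 = 1.53 − 0.2 = 1.33.
Reliability = 1.33 / 1.8 = 0.739.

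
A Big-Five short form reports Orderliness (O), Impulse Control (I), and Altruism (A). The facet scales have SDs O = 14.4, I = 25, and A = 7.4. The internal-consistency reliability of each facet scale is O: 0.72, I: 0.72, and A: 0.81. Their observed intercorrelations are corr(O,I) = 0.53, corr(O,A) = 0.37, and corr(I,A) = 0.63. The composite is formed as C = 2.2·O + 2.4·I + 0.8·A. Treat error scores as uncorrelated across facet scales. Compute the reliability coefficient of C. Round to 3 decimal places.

0.821

Var(C) = 2.2²·14.4² + 2.4²·25² + 0.8²·7.4² + 2·[5.28·14.4·25·0.53 + 1.76·14.4·7.4·0.37 + 1.92·25·7.4·0.63] = 4638.67 + 2601.18 = 7239.85.
Because errors are independent across components, Cov(Tᵢ,Tⱼ) = Cov(Xᵢ,Xⱼ); the off-diagonal part of the true-score variance is the same as above.
True-score variance = [2.2²·14.4²·0.72 + 2.4²·25²·0.72 + 0.8²·7.4²·0.81] + 2601.18 = 3343 + 2601.18 = 5944.18.
Reliability = 5944.18 / 7239.85 = 0.821.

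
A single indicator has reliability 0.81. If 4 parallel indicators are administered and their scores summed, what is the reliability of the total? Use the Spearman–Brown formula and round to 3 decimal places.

0.945

ρ_k = kρ / (1 + (k−1)ρ) = 4·0.81 / (1 + 3·0.81) = 3.240 / 3.430 = 0.945.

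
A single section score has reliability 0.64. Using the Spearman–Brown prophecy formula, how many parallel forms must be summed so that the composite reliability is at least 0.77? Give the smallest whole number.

k ≥ ρ*(1−ρ₁)/(ρ₁(1−ρ*)) = 0.77·0.36 / (0.64·0.23) = 1.883.
Smallest integer k = 2.

2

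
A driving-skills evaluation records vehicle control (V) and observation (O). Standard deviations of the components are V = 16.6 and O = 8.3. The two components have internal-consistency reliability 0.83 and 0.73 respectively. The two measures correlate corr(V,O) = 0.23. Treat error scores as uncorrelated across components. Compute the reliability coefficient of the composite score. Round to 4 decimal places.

0.8395

Var(V+O) = 16.6² + 8.3² + 2·[16.6·8.3·0.23] = 344.45 + 63.3788 = 407.829.
Under uncorrelated errors the observed covariances equal the true-score covariances, so only the own-variance terms attenuate.
True-score variance = [16.6²·0.83 + 8.3²·0.73] + 63.3788 = 279.005 + 63.3788 = 342.383.
Reliability = 342.383 / 407.829 = 0.8395.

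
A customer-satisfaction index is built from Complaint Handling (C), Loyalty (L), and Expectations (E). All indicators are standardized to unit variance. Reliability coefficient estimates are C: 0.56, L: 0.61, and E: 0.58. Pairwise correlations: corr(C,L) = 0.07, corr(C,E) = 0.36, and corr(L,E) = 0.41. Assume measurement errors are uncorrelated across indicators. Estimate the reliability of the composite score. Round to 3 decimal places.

0.733

Var(C+L+E) = 3 + 2·[0.07 + 0.36 + 0.41] = 3 + 1.68 = 4.68.
With uncorrelated errors the cross-covariances are all true-score covariance, so they carry over unchanged; only the diagonal terms shrink to ρᵢσᵢ².
True-score variance = [0.56 + 0.61 + 0.58] + 1.68 = 1.75 + 1.68 = 3.43.
Reliability = 3.43 / 4.68 = 0.733.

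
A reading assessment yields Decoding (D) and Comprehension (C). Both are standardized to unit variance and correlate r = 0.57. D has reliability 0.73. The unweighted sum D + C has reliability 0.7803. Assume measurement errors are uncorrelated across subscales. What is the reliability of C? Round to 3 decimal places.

Var(D+C) = 2 + 2·0.57 = 3.140.
True-score variance = ρ_D + ρ_C + 2·0.57, so 0.7803 = (0.73 + ρ_C + 1.14) / 3.140.
ρ_C = 0.7803·3.140 − 0.73 − 1.14 = 0.580.

0.580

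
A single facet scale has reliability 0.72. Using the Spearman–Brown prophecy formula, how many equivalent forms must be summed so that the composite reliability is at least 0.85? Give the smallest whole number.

k ≥ ρ*(1−ρ₁)/(ρ₁(1−ρ*)) = 0.85·0.28 / (0.72·0.15) = 2.204.
Smallest integer k = 3.

3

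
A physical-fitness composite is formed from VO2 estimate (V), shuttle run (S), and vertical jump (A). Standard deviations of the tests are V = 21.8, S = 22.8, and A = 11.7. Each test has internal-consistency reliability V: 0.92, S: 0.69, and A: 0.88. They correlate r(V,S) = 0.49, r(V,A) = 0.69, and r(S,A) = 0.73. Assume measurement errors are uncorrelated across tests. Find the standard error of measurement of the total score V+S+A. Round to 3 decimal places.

14.683

Var(total) = 1131.97 + 1228.55 = 2360.52.
True-score variance = 916.374 + 1228.55 = 2144.93, so reliability = 0.9087.
Error variance = 2360.52 − 2144.93 = 215.596; SEM = √215.596 = 14.683.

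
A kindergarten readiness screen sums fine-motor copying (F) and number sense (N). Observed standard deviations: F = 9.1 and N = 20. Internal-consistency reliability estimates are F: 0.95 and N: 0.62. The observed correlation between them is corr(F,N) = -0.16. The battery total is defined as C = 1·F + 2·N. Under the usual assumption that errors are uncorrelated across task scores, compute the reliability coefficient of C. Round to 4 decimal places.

0.6092

Var(C) = 9.1² + 2²·20² + 2·[2·9.1·20·(-0.16)] = 1682.81 − 116.48 = 1566.33.
Because errors are independent across components, Cov(Tᵢ,Tⱼ) = Cov(Xᵢ,Xⱼ); the off-diagonal part of the true-score variance is the same as above.
True-score variance = [9.1²·0.95 + 2²·20²·0.62] − 116.48 = 1070.67 − 116.48 = 954.189.
Reliability = 954.189 / 1566.33 = 0.6092.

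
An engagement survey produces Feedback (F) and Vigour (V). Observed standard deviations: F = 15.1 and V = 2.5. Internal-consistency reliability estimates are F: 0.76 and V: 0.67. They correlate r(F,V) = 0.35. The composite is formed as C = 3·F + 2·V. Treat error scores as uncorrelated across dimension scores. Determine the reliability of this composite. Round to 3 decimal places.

0.776

Var(C) = 3²·15.1² + 2²·2.5² + 2·[6·15.1·2.5·0.35] = 2077.09 + 158.55 = 2235.64.
With uncorrelated errors the cross-covariances are all true-score covariance, so they carry over unchanged; only the diagonal terms shrink to ρᵢσᵢ².
True-score variance = [3²·15.1²·0.76 + 2²·2.5²·0.67] + 158.55 = 1576.34 + 158.55 = 1734.89.
Reliability = 1734.89 / 2235.64 = 0.776.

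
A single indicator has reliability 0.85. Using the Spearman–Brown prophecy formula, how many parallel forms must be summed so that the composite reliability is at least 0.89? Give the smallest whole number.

k ≥ ρ*(1−ρ₁)/(ρ₁(1−ρ*)) = 0.89·0.15 / (0.85·0.11) = 1.428.
Smallest integer k = 2.

2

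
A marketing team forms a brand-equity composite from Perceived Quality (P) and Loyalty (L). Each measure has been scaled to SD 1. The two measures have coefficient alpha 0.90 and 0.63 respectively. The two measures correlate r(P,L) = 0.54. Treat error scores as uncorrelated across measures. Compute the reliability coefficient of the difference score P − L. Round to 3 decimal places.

0.489

Var(P−L) = 1 + 1 − 2·0.54 = 2 − 1.08 = 0.92.
With uncorrelated errors the cross-covariances are all true-score covariance, so they carry over unchanged; only the diagonal terms shrink to ρᵢσᵢ².
True-score variance = [0.90 + 0.63] − 1.08 = 1.53 − 1.08 = 0.45.
Reliability = 0.45 / 0.92 = 0.489.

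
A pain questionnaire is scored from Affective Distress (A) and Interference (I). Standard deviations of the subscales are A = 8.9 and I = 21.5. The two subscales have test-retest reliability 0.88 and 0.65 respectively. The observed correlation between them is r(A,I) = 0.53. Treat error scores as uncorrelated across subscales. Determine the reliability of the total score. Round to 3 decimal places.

Var(A+I) = 8.9² + 21.5² + 2·[8.9·21.5·0.53] = 541.46 + 202.831 = 744.291.
Under uncorrelated errors the observed covariances equal the true-score covariances, so only the own-variance terms attenuate.
True-score variance = [8.9²·0.88 + 21.5²·0.65] + 202.831 = 370.167 + 202.831 = 572.998.
Reliability = 572.998 / 744.291 = 0.770.

0.770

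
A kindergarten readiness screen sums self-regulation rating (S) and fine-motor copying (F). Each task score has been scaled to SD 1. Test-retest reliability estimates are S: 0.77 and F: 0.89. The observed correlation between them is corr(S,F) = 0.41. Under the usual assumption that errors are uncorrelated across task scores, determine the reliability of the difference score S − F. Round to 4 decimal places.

Var(S−F) = 1 + 1 − 2·0.41 = 2 − 0.82 = 1.18.
Because errors are independent across components, Cov(Tᵢ,Tⱼ) = Cov(Xᵢ,Xⱼ); the off-diagonal part of the true-score variance is the same as above.
True-score variance = [0.77 + 0.89] − 0.82 = 1.66 − 0.82 = 0.84.
Reliability = 0.84 / 1.18 = 0.7119.

0.7119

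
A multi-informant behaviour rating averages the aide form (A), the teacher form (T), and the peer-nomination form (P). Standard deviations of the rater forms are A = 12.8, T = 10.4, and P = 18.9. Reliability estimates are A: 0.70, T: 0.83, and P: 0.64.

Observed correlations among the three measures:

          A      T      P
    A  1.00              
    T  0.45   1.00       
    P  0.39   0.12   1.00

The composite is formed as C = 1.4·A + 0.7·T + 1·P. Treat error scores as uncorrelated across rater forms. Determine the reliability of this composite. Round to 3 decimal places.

0.796

Var(C) = 1.4²·12.8² + 0.7²·10.4² + 18.9² + 2·[0.98·12.8·10.4·0.45 + 1.4·12.8·18.9·0.39 + 0.7·10.4·18.9·0.12] = 731.335 + 414.611 = 1145.95.
With uncorrelated errors the cross-covariances are all true-score covariance, so they carry over unchanged; only the diagonal terms shrink to ρᵢσᵢ².
True-score variance = [1.4²·12.8²·0.70 + 0.7²·10.4²·0.83 + 18.9²·0.64] + 414.611 = 497.392 + 414.611 = 912.002.
Reliability = 912.002 / 1145.95 = 0.796.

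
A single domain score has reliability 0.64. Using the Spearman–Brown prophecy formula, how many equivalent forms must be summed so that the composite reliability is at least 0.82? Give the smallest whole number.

k ≥ ρ*(1−ρ₁)/(ρ₁(1−ρ*)) = 0.82·0.36 / (0.64·0.18) = 2.562.
Smallest integer k = 3.

3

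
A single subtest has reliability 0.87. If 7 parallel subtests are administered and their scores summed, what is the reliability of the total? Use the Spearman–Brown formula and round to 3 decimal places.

0.979

ρ_k = kρ / (1 + (k−1)ρ) = 7·0.87 / (1 + 6·0.87) = 6.090 / 6.220 = 0.979.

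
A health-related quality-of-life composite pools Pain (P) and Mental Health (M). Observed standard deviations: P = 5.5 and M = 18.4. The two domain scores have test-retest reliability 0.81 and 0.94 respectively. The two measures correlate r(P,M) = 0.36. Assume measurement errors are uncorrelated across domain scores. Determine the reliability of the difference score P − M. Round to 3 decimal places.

0.912

Var(P−M) = 5.5² + 18.4² − 2·5.5·18.4·0.36 = 368.81 − 72.864 = 295.946.
Under uncorrelated errors the observed covariances equal the true-score covariances, so only the own-variance terms attenuate.
True-score variance = [5.5²·0.81 + 18.4²·0.94] − 72.864 = 342.749 − 72.864 = 269.885.
Reliability = 269.885 / 295.946 = 0.912.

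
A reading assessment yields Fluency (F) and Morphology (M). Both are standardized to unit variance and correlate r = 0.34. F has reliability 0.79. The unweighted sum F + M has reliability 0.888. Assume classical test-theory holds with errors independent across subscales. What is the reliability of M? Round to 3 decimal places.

Var(F+M) = 2 + 2·0.34 = 2.680.
True-score variance = ρ_F + ρ_M + 2·0.34, so 0.888 = (0.79 + ρ_M + 0.68) / 2.680.
ρ_M = 0.888·2.680 − 0.79 − 0.68 = 0.910.

0.910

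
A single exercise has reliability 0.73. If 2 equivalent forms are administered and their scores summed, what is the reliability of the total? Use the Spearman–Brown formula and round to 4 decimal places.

0.8439

ρ_k = kρ / (1 + (k−1)ρ) = 2·0.73 / (1 + 1·0.73) = 1.460 / 1.730 = 0.8439.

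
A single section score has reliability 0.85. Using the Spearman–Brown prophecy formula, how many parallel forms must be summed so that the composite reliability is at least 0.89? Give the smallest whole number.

2

k ≥ ρ*(1−ρ₁)/(ρ₁(1−ρ*)) = 0.89·0.15 / (0.85·0.11) = 1.428.
Smallest integer k = 2.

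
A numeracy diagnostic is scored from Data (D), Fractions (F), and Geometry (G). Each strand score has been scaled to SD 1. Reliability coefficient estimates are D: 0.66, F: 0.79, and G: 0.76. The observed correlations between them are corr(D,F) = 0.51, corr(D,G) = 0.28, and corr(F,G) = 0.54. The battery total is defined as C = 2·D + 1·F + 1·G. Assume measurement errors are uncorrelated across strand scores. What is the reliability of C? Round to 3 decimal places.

0.823

Var(C) = 2² + 1 + 1 + 2·[2·0.51 + 2·0.28 + 0.54] = 6 + 4.24 = 10.24.
Because errors are independent across components, Cov(Tᵢ,Tⱼ) = Cov(Xᵢ,Xⱼ); the off-diagonal part of the true-score variance is the same as above.
True-score variance = [2²·0.66 + 0.79 + 0.76] + 4.24 = 4.19 + 4.24 = 8.43.
Reliability = 8.43 / 10.24 = 0.823.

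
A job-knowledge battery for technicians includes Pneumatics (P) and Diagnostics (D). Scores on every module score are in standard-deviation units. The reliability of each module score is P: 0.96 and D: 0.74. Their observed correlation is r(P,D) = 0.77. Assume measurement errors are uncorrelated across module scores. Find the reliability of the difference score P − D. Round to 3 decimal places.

0.348

Var(P−D) = 1 + 1 − 2·0.77 = 2 − 1.54 = 0.46.
With uncorrelated errors the cross-covariances are all true-score covariance, so they carry over unchanged; only the diagonal terms shrink to ρᵢσᵢ².
True-score variance = [0.96 + 0.74] − 1.54 = 1.7 − 1.54 = 0.16.
Reliability = 0.16 / 0.46 = 0.348.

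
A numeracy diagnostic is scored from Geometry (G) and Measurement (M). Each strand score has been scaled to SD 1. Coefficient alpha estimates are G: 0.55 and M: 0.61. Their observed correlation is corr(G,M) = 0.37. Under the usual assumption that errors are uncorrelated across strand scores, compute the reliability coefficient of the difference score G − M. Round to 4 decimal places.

0.3333

Var(G−M) = 1 + 1 − 2·0.37 = 2 − 0.74 = 1.26.
Because errors are independent across components, Cov(Tᵢ,Tⱼ) = Cov(Xᵢ,Xⱼ); the off-diagonal part of the true-score variance is the same as above.
True-score variance = [0.55 + 0.61] − 0.74 = 1.16 − 0.74 = 0.42.
Reliability = 0.42 / 1.26 = 0.3333.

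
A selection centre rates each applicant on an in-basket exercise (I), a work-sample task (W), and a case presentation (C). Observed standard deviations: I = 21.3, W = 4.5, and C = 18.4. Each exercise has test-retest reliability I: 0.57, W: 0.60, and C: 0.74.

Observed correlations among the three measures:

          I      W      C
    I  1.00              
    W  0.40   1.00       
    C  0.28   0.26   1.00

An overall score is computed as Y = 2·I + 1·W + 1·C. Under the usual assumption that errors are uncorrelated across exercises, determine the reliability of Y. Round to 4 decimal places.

Var(Y) = 2²·21.3² + 4.5² + 18.4² + 2·[2·21.3·4.5·0.40 + 2·21.3·18.4·0.28 + 4.5·18.4·0.26] = 2173.57 + 635.366 = 2808.94.
Under uncorrelated errors the observed covariances equal the true-score covariances, so only the own-variance terms attenuate.
True-score variance = [2²·21.3²·0.57 + 4.5²·0.60 + 18.4²·0.74] + 635.366 = 1297.1 + 635.366 = 1932.46.
Reliability = 1932.46 / 2808.94 = 0.6880.

0.6880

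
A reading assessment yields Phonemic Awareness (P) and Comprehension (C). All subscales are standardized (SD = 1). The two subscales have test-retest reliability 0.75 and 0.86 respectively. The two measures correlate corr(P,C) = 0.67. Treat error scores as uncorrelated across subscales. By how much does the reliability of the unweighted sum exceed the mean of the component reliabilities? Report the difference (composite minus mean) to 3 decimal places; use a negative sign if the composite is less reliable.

Var(sum) = 2 + 1.34 = 3.34; true-score variance = 1.61 + 1.34 = 2.95; composite reliability = 0.8832.
Mean component reliability = 0.8050.
Difference = 0.8832 − 0.8050 = 0.078.

0.078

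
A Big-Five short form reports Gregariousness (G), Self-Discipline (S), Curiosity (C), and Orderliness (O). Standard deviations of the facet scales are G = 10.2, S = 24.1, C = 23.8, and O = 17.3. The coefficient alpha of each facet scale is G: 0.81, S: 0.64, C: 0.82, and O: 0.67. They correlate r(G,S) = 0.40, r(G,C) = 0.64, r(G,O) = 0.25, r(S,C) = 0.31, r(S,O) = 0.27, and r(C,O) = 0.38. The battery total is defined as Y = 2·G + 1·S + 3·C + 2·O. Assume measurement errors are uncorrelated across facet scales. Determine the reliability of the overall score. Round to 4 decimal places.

Var(Y) = 2²·10.2² + 24.1² + 3²·23.8² + 2²·17.3² + 2·[2·10.2·24.1·0.40 + 6·10.2·23.8·0.64 + 4·10.2·17.3·0.25 + 3·24.1·23.8·0.31 + 2·24.1·17.3·0.27 + 6·23.8·17.3·0.38] = 7292.09 + 6005.31 = 13297.4.
Under uncorrelated errors the observed covariances equal the true-score covariances, so only the own-variance terms attenuate.
True-score variance = [2²·10.2²·0.81 + 24.1²·0.64 + 3²·23.8²·0.82 + 2²·17.3²·0.67] + 6005.31 = 5691.23 + 6005.31 = 11696.5.
Reliability = 11696.5 / 13297.4 = 0.8796.

0.8796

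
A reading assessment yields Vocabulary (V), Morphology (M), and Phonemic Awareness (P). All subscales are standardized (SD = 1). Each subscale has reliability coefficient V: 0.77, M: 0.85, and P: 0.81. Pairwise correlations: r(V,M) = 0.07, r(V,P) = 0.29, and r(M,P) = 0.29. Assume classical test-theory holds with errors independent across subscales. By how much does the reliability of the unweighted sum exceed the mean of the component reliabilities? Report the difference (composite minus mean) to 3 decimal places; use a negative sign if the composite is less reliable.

0.057

Var(sum) = 3 + 1.3 = 4.3; true-score variance = 2.43 + 1.3 = 3.73; composite reliability = 0.8674.
Mean component reliability = 0.8100.
Difference = 0.8674 − 0.8100 = 0.057.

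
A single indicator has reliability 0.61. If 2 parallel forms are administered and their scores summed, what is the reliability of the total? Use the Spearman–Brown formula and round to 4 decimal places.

0.7578

ρ_k = kρ / (1 + (k−1)ρ) = 2·0.61 / (1 + 1·0.61) = 1.220 / 1.610 = 0.7578.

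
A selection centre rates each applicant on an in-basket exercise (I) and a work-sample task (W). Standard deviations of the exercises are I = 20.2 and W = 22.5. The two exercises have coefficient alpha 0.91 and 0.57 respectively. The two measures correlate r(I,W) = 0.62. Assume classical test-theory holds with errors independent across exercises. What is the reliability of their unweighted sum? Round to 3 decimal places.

Var(I+W) = 20.2² + 22.5² + 2·[20.2·22.5·0.62] = 914.29 + 563.58 = 1477.87.
With uncorrelated errors the cross-covariances are all true-score covariance, so they carry over unchanged; only the diagonal terms shrink to ρᵢσᵢ².
True-score variance = [20.2²·0.91 + 22.5²·0.57] + 563.58 = 659.879 + 563.58 = 1223.46.
Reliability = 1223.46 / 1477.87 = 0.828.

0.828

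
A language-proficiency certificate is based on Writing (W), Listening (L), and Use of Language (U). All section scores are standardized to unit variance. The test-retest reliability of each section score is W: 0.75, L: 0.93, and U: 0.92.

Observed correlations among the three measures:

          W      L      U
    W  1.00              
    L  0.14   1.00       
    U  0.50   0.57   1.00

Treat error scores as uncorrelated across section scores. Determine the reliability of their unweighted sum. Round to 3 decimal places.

0.926

Var(W+L+U) = 3 + 2·[0.14 + 0.50 + 0.57] = 3 + 2.42 = 5.42.
With uncorrelated errors the cross-covariances are all true-score covariance, so they carry over unchanged; only the diagonal terms shrink to ρᵢσᵢ².
True-score variance = [0.75 + 0.93 + 0.92] + 2.42 = 2.6 + 2.42 = 5.02.
Reliability = 5.02 / 5.42 = 0.926.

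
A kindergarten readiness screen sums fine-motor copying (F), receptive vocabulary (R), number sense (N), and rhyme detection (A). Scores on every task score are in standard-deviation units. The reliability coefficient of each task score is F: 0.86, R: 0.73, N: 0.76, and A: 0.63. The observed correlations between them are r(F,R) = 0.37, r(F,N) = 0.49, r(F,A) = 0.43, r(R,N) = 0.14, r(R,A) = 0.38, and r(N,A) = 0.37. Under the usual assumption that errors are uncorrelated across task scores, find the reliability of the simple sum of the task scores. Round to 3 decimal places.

0.878

Var(F+R+N+A) = 4 + 2·[0.37 + 0.49 + 0.43 + 0.14 + 0.38 + 0.37] = 4 + 4.36 = 8.36.
Under uncorrelated errors the observed covariances equal the true-score covariances, so only the own-variance terms attenuate.
True-score variance = [0.86 + 0.73 + 0.76 + 0.63] + 4.36 = 2.98 + 4.36 = 7.34.
Reliability = 7.34 / 8.36 = 0.878.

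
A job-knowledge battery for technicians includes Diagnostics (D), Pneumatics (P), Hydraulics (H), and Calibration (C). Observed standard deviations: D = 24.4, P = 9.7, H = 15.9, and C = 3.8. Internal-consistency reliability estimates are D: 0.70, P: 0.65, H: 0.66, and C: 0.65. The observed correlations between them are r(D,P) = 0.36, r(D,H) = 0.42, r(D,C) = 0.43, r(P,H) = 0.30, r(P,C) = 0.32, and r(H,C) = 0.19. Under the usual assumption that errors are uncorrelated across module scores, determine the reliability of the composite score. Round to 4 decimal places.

Var(D+P+H+C) = 24.4² + 9.7² + 15.9² + 3.8² + 2·[24.4·9.7·0.36 + 24.4·15.9·0.42 + 24.4·3.8·0.43 + 9.7·15.9·0.30 + 9.7·3.8·0.32 + 15.9·3.8·0.19] = 956.7 + 715.123 = 1671.82.
With uncorrelated errors the cross-covariances are all true-score covariance, so they carry over unchanged; only the diagonal terms shrink to ρᵢσᵢ².
True-score variance = [24.4²·0.70 + 9.7²·0.65 + 15.9²·0.66 + 3.8²·0.65] + 715.123 = 654.151 + 715.123 = 1369.27.
Reliability = 1369.27 / 1671.82 = 0.8190.

0.8190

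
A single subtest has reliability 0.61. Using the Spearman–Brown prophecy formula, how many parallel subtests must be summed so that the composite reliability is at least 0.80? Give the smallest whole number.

k ≥ ρ*(1−ρ₁)/(ρ₁(1−ρ*)) = 0.80·0.39 / (0.61·0.20) = 2.557.
Smallest integer k = 3.

3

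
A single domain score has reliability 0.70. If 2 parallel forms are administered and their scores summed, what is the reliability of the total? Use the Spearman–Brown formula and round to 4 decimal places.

ρ_k = kρ / (1 + (k−1)ρ) = 2·0.70 / (1 + 1·0.70) = 1.400 / 1.700 = 0.8235.

0.8235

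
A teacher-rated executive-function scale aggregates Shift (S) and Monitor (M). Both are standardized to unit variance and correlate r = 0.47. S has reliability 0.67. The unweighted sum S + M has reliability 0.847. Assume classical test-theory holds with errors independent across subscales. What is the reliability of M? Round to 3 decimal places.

0.880

Var(S+M) = 2 + 2·0.47 = 2.940.
True-score variance = ρ_S + ρ_M + 2·0.47, so 0.847 = (0.67 + ρ_M + 0.94) / 2.940.
ρ_M = 0.847·2.940 − 0.67 − 0.94 = 0.880.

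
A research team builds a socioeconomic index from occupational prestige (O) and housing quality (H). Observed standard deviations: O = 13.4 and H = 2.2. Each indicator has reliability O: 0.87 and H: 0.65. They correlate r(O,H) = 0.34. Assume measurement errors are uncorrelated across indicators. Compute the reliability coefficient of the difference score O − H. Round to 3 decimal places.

0.848

Var(O−H) = 13.4² + 2.2² − 2·13.4·2.2·0.34 = 184.4 − 20.0464 = 164.354.
Because errors are independent across components, Cov(Tᵢ,Tⱼ) = Cov(Xᵢ,Xⱼ); the off-diagonal part of the true-score variance is the same as above.
True-score variance = [13.4²·0.87 + 2.2²·0.65] − 20.0464 = 159.363 − 20.0464 = 139.317.
Reliability = 139.317 / 164.354 = 0.848.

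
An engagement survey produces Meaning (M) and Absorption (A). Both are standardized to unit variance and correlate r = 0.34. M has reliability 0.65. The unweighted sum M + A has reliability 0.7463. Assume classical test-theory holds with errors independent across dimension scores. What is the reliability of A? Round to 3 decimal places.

0.670

Var(M+A) = 2 + 2·0.34 = 2.680.
True-score variance = ρ_M + ρ_A + 2·0.34, so 0.7463 = (0.65 + ρ_A + 0.68) / 2.680.
ρ_A = 0.7463·2.680 − 0.65 − 0.68 = 0.670.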